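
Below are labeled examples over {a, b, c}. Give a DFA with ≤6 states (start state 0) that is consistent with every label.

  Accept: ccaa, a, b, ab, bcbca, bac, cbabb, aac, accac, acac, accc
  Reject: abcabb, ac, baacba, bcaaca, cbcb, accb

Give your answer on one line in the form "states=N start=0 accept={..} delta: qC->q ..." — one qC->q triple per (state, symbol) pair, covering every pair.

Fold the examples into a partial DFA from state 0: repeatedly fix the first undefined (state, symbol) met by the shortest-then-alphabetical prefix, trying targets in increasing order and rejecting any under which an Accept and a Reject string meet in one state with the same remainder; add a state when all current targets are rejected. Accepting states are where Accept strings end.
a: 0a undefined. 0a->0: no, aac/ac meet in 0 with "c" left. Open state 1: 0a->1.
b: 0b undefined. 0b->0: no, bac/ac meet in 1 with "c" left. 0b->1: ok.
c: 0c undefined. 0c->0: ok.
aa: 1a undefined. 1a->0: ok.
ab: 1b undefined. 1b->0: no, a/abcabb meet in 1. 1b->1: ok.
ac: 1c undefined. 1c->0: no, ccaa/ac meet in 0. 1c->1: no, ccaa/baacba meet in 0. Open state 2: 1c->2.
aca: 2a undefined. 2a->0: no, ccaa/bcaaca meet in 0. 2a->1: no, a/abcabb meet in 1. 2a->2: ok.
acc: 2c undefined. 2c->0: no, a/bcaaca meet in 1. 2c->1: no, ccaa/bcaaca meet in 0. 2c->2: no, accac/ac meet in 2. Open state 3: 2c->3.
bcb: 2b undefined. 2b->0: no, ccaa/cbcb meet in 0. 2b->1: no, ccaa/baacba meet in 0. 2b->2: no, bcbca/bcaaca meet in 3 with "a" left. 2b->3: no, acac/cbcb meet in 3. Open state 4: 2b->4.
acca: 3a undefined. 3a->0: no, ccaa/bcaaca meet in 0. 3a->1: no, a/bcaaca meet in 1. 3a->2: ok.
accb: 3b undefined. 3b->0: no, ccaa/accb meet in 0. 3b->1: no, a/accb meet in 1. 3b->2: ok.
accc: 3c undefined. 3c->0: ok.
bcbc: 4c undefined. 4c->0: ok.
abcabb: 4b undefined. 4b->0: no, ccaa/abcabb meet in 0. 4b->1: no, a/abcabb meet in 1. 4b->2: ok.
baacba: 4a undefined. 4a->0: no, ccaa/baacba meet in 0. 4a->1: no, a/baacba meet in 1. 4a->2: ok.
All examples now run through 5 states with every (state, symbol) defined. Accept strings end in {0,1,3}, Reject strings end in {2,4}; accept={0,1,3}.

states=5 start=0 accept={0,1,3} delta: 0a->1 0b->1 0c->0 1a->0 1b->1 1c->2 2a->2 2b->4 2c->3 3a->2 3b->2 3c->0 4a->2 4b->2 4c->0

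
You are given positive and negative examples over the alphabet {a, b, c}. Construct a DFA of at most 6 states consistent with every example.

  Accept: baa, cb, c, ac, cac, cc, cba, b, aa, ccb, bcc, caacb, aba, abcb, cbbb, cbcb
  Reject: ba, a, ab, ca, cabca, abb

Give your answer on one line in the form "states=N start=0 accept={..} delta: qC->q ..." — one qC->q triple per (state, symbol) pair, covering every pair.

states=4 start=0 accept={0,2,3} delta: 0a->1 0b->0 0c->2 1a->0 1b->1 1c->0 2a->1 2b->3 2c->0 3a->0 3b->0 3c->0

Fold the examples into a partial DFA from state 0: repeatedly fix the first undefined (state, symbol) met by the shortest-then-alphabetical prefix, trying targets in increasing order and rejecting any under which an Accept and a Reject string meet in one state with the same remainder; add a state when all current targets are rejected. Accepting states are where Accept strings end.
a: 0a undefined. 0a->0: no, b/ab meet in 0 with "b" left. Open state 1: 0a->1.
b: 0b undefined. 0b->0: ok.
c: 0c undefined. 0c->0: no, cba/ba meet in 1. 0c->1: no, baa/ca meet in 1 with "a" left. Open state 2: 0c->2.
aa: 1a undefined. 1a->0: ok.
ab: 1b undefined. 1b->0: no, baa/ab meet in 0. 1b->1: ok.
ac: 1c undefined. 1c->0: ok.
ca: 2a undefined. 2a->0: no, baa/ca meet in 0. 2a->1: ok.
cb: 2b undefined. 2b->0: no, cba/ba meet in 1. 2b->1: no, cb/ba meet in 1. 2b->2: no, cba/ba meet in 1. Open state 3: 2b->3.
cc: 2c undefined. 2c->0: ok.
cba: 3a undefined. 3a->0: ok.
cbb: 3b undefined. 3b->0: ok.
cbc: 3c undefined. 3c->0: ok.
All examples now run through 4 states with every (state, symbol) defined. Accept strings end in {0,2,3}, Reject strings end in {1}; accept={0,2,3}.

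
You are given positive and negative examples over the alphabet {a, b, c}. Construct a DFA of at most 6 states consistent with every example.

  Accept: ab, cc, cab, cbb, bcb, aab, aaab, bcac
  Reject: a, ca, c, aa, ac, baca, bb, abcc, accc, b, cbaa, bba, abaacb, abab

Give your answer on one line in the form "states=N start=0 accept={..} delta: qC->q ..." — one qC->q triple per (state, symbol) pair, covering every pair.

Grow the machine one transition at a time. Run the examples from 0; the earliest place one falls off (shortest prefix, ties alphabetical) gets sent to the lowest-numbered state that keeps every Accept/Reject pair distinguishable — a pair clashes when both reach the same state with identical unread suffix — and to a fresh state only if none does.
a: 0a undefined. 0a->0: no, ab/b meet in 0 with "b" left. Open state 1: 0a->1.
b: 0b undefined. 0b->0: ok.
c: 0c undefined. 0c->0: no, cc/c meet in 0. 0c->1: no, cc/ac meet in 1 with "c" left. Open state 2: 0c->2.
aa: 1a undefined. 1a->0: no, aab/aa meet in 0. 1a->1: ok.
ab: 1b undefined. 1b->0: no, ab/bb meet in 0. 1b->1: no, ab/a meet in 1. 1b->2: no, ab/c meet in 2. Open state 3: 1b->3.
ac: 1c undefined. 1c->0: no, cc/accc meet in 2 with "c" left. 1c->1: ok.
ca: 2a undefined. 2a->0: no, cab/ca meet in 0. 2a->1: no, bcac/a meet in 1. 2a->2: ok.
cb: 2b undefined. 2b->0: no, cab/bb meet in 0. 2b->1: no, cab/a meet in 1. 2b->2: no, cab/ca meet in 2. 2b->3: ok.
cc: 2c undefined. 2c->0: no, cc/bb meet in 0. 2c->1: no, cc/a meet in 1. 2c->2: no, cc/ca meet in 2. 2c->3: ok.
aba: 3a undefined. 3a->0: no, ab/abaacb meet in 3. 3a->1: no, ab/abaacb meet in 3. 3a->2: no, ab/abab meet in 3. 3a->3: no, ab/cbaa meet in 3. Open state 4: 3a->4.
abc: 3c undefined. 3c->0: ok.
cbb: 3b undefined. 3b->0: no, cbb/bb meet in 0. 3b->1: no, cbb/a meet in 1. 3b->2: no, cbb/ca meet in 2. 3b->3: ok.
abaa: 4a undefined. 4a->0: no, ab/abaacb meet in 3. 4a->1: no, ab/abaacb meet in 3. 4a->2: no, ab/abaacb meet in 3. 4a->3: no, ab/cbaa meet in 3. 4a->4: ok.
abab: 4b undefined. 4b->0: ok.
abaac: 4c undefined. 4c->0: ok.
All examples now run through 5 states with every (state, symbol) defined. Accept strings end in {3}, Reject strings end in {0,1,2,4}; accept={3}.

states=5 start=0 accept={3} delta: 0a->1 0b->0 0c->2 1a->1 1b->3 1c->1 2a->2 2b->3 2c->3 3a->4 3b->3 3c->0 4a->4 4b->0 4c->0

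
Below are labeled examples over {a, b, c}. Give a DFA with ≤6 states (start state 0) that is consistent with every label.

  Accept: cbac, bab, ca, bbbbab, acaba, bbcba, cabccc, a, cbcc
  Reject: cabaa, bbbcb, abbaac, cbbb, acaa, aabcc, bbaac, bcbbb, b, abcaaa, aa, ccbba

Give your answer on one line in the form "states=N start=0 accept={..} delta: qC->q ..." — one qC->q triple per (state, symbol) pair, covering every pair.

states=5 start=0 accept={1,3} delta: 0a->1 0b->0 0c->2 1a->0 1b->1 1c->2 2a->3 2b->2 2c->4 3a->4 3b->0 3c->1 4a->0 4b->1 4c->1

Grow the machine one transition at a time. Run the examples from 0; the earliest place one falls off (shortest prefix, ties alphabetical) gets sent to the lowest-numbered state that keeps every Accept/Reject pair distinguishable — a pair clashes when both reach the same state with identical unread suffix — and to a fresh state only if none does.
a: 0a undefined. 0a->0: no, a/aa meet in 0. Open state 1: 0a->1.
b: 0b undefined. 0b->0: ok.
c: 0c undefined. 0c->0: no, ca/ccbba meet in 1. 0c->1: no, bab/bbbcb meet in 1 with "b" left. Open state 2: 0c->2.
aa: 1a undefined. 1a->0: ok.
ab: 1b undefined. 1b->0: no, bab/b meet in 0. 1b->1: ok.
ac: 1c undefined. 1c->0: no, bab/abcaaa meet in 1. 1c->1: no, bab/abbaac meet in 1. 1c->2: ok.
ca: 2a undefined. 2a->0: no, bab/acaa meet in 1. 2a->1: no, bab/cabaa meet in 1. 2a->2: no, ca/abbaac meet in 2. Open state 3: 2a->3.
cb: 2b undefined. 2b->0: no, cbac/abbaac meet in 2. 2b->1: no, cbac/abbaac meet in 2. 2b->2: ok.
cc: 2c undefined. 2c->0: no, bab/ccbba meet in 1. 2c->1: no, bab/aabcc meet in 1. 2c->2: no, ca/ccbba meet in 3. 2c->3: no, ca/aabcc meet in 3. Open state 4: 2c->4.
cab: 3b undefined. 3b->0: ok.
ccb: 4b undefined. 4b->0: no, bab/ccbba meet in 1. 4b->1: ok.
acaa: 3a undefined. 3a->0: no, bab/abcaaa meet in 1. 3a->1: no, bab/acaa meet in 1. 3a->2: no, ca/abcaaa meet in 3. 3a->3: no, ca/acaa meet in 3. 3a->4: ok.
cbac: 3c undefined. 3c->0: no, cbac/cabaa meet in 0. 3c->1: ok.
cbcc: 4c undefined. 4c->0: no, cabccc/cabaa meet in 0. 4c->1: ok.
abcaaa: 4a undefined. 4a->0: ok.
All examples now run through 5 states with every (state, symbol) defined. Accept strings end in {1,3}, Reject strings end in {0,2,4}; accept={1,3}.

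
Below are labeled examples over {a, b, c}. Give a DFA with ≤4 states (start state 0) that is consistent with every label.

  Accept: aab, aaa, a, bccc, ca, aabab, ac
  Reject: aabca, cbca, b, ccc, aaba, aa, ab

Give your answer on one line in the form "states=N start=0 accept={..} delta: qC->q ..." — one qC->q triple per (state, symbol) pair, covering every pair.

states=3 start=0 accept={1} delta: 0a->1 0b->2 0c->0 1a->2 1b->0 1c->1 2a->1 2b->1 2c->1

Fold the examples into a partial DFA from state 0: repeatedly fix the first undefined (state, symbol) met by the shortest-then-alphabetical prefix, trying targets in increasing order and rejecting any under which an Accept and a Reject string meet in one state with the same remainder; add a state when all current targets are rejected. Accepting states are where Accept strings end.
a: 0a undefined. 0a->0: no, aab/b meet in 0 with "b" left. Open state 1: 0a->1.
b: 0b undefined. 0b->0: no, bccc/ccc meet in 0 with "ccc" left. 0b->1: no, a/b meet in 1. Open state 2: 0b->2.
c: 0c undefined. 0c->0: ok.
aa: 1a undefined. 1a->0: no, aab/b meet in 2. 1a->1: no, aab/ab meet in 1 with "b" left. 1a->2: ok.
ab: 1b undefined. 1b->0: ok.
ac: 1c undefined. 1c->0: no, ac/ccc meet in 0. 1c->1: ok.
bc: 2c undefined. 2c->0: no, a/cbca meet in 1. 2c->1: ok.
aaa: 2a undefined. 2a->0: no, aaa/ccc meet in 0. 2a->1: ok.
aab: 2b undefined. 2b->0: no, aab/ccc meet in 0. 2b->1: ok.
All examples now run through 3 states with every (state, symbol) defined. Accept strings end in {1}, Reject strings end in {0,2}; accept={1}.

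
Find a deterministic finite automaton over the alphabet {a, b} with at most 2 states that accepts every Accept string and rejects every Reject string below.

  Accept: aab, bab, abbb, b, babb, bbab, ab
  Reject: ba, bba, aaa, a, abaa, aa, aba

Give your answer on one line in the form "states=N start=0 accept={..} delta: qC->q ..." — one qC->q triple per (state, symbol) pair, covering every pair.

states=2 start=0 accept={1} delta: 0a->0 0b->1 1a->0 1b->1

Fold the examples into a partial DFA from state 0: repeatedly fix the first undefined (state, symbol) met by the shortest-then-alphabetical prefix, trying targets in increasing order and rejecting any under which an Accept and a Reject string meet in one state with the same remainder; add a state when all current targets are rejected. Accepting states are where Accept strings end.
a: 0a undefined. 0a->0: ok.
b: 0b undefined. 0b->0: no, aab/ba meet in 0. Open state 1: 0b->1.
ba: 1a undefined. 1a->0: ok.
bb: 1b undefined. 1b->0: no, babb/ba meet in 0. 1b->1: ok.
All examples now run through 2 states with every (state, symbol) defined. Accept strings end in {1}, Reject strings end in {0}; accept={1}.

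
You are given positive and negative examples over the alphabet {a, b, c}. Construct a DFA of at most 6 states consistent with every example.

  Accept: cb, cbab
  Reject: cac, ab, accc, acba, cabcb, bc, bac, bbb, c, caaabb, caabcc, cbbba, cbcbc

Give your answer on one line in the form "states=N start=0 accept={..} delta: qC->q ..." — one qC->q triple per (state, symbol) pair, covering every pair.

Fold the examples into a partial DFA from state 0: repeatedly fix the first undefined (state, symbol) met by the shortest-then-alphabetical prefix, trying targets in increasing order and rejecting any under which an Accept and a Reject string meet in one state with the same remainder; add a state when all current targets are rejected. Accepting states are where Accept strings end.
a: 0a undefined. 0a->0: ok.
b: 0b undefined. 0b->0: ok.
c: 0c undefined. 0c->0: no, cb/cac meet in 0. Open state 1: 0c->1.
ca: 1a undefined. 1a->0: no, cb/cabcb meet in 1 with "b" left. 1a->1: ok.
cb: 1b undefined. 1b->0: no, cb/ab meet in 0. 1b->1: no, cb/acba meet in 1. Open state 2: 1b->2.
acc: 1c undefined. 1c->0: ok.
cba: 2a undefined. 2a->0: no, cbab/cac meet in 0. 2a->1: ok.
cbb: 2b undefined. 2b->0: ok.
cbc: 2c undefined. 2c->0: ok.
All examples now run through 3 states with every (state, symbol) defined. Accept strings end in {2}, Reject strings end in {0,1}; accept={2}.

states=3 start=0 accept={2} delta: 0a->0 0b->0 0c->1 1a->1 1b->2 1c->0 2a->1 2b->0 2c->0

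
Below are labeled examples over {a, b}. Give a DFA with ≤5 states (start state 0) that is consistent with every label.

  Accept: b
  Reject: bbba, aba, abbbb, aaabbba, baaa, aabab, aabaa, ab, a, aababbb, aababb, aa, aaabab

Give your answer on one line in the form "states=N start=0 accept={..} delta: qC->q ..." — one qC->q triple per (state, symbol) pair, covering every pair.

states=2 start=0 accept={0} delta: 0a->1 0b->0 1a->1 1b->1

Grow the machine one transition at a time. Run the examples from 0; the earliest place one falls off (shortest prefix, ties alphabetical) gets sent to the lowest-numbered state that keeps every Accept/Reject pair distinguishable — a pair clashes when both reach the same state with identical unread suffix — and to a fresh state only if none does.
a: 0a undefined. 0a->0: no, b/ab meet in 0 with "b" left. Open state 1: 0a->1.
b: 0b undefined. 0b->0: ok.
aa: 1a undefined. 1a->0: no, b/aabaa meet in 0. 1a->1: ok.
ab: 1b undefined. 1b->0: no, b/abbbb meet in 0. 1b->1: ok.
All examples now run through 2 states with every (state, symbol) defined. Accept strings end in {0}, Reject strings end in {1}; accept={0}.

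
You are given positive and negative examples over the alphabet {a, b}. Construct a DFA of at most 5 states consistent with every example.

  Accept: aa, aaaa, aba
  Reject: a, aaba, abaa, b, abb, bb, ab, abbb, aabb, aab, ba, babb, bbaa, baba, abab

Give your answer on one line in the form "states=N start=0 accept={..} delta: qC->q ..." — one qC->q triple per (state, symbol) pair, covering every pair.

Grow the machine one transition at a time. Run the examples from 0; the earliest place one falls off (shortest prefix, ties alphabetical) gets sent to the lowest-numbered state that keeps every Accept/Reject pair distinguishable — a pair clashes when both reach the same state with identical unread suffix — and to a fresh state only if none does.
a: 0a undefined. 0a->0: no, aa/a meet in 0. Open state 1: 0a->1.
b: 0b undefined. 0b->0: no, aa/bbaa meet in 1 with "a" left. 0b->1: no, aa/ba meet in 1 with "a" left. Open state 2: 0b->2.
aa: 1a undefined. 1a->0: ok.
ab: 1b undefined. 1b->0: no, aa/abaa meet in 0. 1b->1: ok.
ba: 2a undefined. 2a->0: no, aa/aaba meet in 0. 2a->1: no, aa/baba meet in 0. 2a->2: ok.
bb: 2b undefined. 2b->0: no, aa/bb meet in 0. 2b->1: no, aa/baba meet in 0. 2b->2: ok.
All examples now run through 3 states with every (state, symbol) defined. Accept strings end in {0}, Reject strings end in {1,2}; accept={0}.

states=3 start=0 accept={0} delta: 0a->1 0b->2 1a->0 1b->1 2a->2 2b->2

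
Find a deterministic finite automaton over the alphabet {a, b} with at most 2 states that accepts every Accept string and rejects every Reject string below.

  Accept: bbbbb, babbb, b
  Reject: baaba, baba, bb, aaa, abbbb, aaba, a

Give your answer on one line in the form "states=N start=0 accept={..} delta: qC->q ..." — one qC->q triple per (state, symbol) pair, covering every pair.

Fold the examples into a partial DFA from state 0: repeatedly fix the first undefined (state, symbol) met by the shortest-then-alphabetical prefix, trying targets in increasing order and rejecting any under which an Accept and a Reject string meet in one state with the same remainder; add a state when all current targets are rejected. Accepting states are where Accept strings end.
a: 0a undefined. 0a->0: ok.
b: 0b undefined. 0b->0: no, bbbbb/baaba meet in 0. Open state 1: 0b->1.
ba: 1a undefined. 1a->0: ok.
bb: 1b undefined. 1b->0: ok.
All examples now run through 2 states with every (state, symbol) defined. Accept strings end in {1}, Reject strings end in {0}; accept={1}.

states=2 start=0 accept={1} delta: 0a->0 0b->1 1a->0 1b->0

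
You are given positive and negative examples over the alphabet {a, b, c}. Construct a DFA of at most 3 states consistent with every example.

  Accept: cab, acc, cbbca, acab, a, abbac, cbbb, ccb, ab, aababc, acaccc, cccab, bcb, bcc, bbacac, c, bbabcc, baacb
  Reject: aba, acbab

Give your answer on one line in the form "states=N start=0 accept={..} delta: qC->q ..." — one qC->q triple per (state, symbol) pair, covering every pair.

State merging on the prefix tree: take the shortest (then alphabetical) example prefix whose next move is undefined and point that move at state 0, else 1, else 2, ...; a target is out if some Accept/Reject pair would then sit in one state with the same input left (inseparable). If every existing state is out, open a new one.
a: 0a undefined. 0a->0: ok.
b: 0b undefined. 0b->0: no, a/aba meet in 0. Open state 1: 0b->1.
c: 0c undefined. 0c->0: ok.
ba: 1a undefined. 1a->0: no, cab/acbab meet in 1. 1a->1: no, cab/aba meet in 1. Open state 2: 1a->2.
bb: 1b undefined. 1b->0: ok.
bc: 1c undefined. 1c->0: ok.
baa: 2a undefined. 2a->0: ok.
aabab: 2b undefined. 2b->0: no, acc/acbab meet in 0. 2b->1: no, cab/acbab meet in 1. 2b->2: ok.
aababc: 2c undefined. 2c->0: ok.
All examples now run through 3 states with every (state, symbol) defined. Accept strings end in {0,1}, Reject strings end in {2}; accept={0,1}.

states=3 start=0 accept={0,1} delta: 0a->0 0b->1 0c->0 1a->2 1b->0 1c->0 2a->0 2b->2 2c->0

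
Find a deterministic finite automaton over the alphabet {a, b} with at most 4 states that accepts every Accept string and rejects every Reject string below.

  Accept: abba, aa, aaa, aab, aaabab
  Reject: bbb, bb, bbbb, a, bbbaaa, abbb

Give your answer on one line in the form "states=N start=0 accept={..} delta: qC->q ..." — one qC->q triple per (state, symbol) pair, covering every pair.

states=4 start=0 accept={2,3} delta: 0a->1 0b->1 1a->2 1b->0 2a->3 2b->2 3a->0 3b->1

Fold the examples into a partial DFA from state 0: repeatedly fix the first undefined (state, symbol) met by the shortest-then-alphabetical prefix, trying targets in increasing order and rejecting any under which an Accept and a Reject string meet in one state with the same remainder; add a state when all current targets are rejected. Accepting states are where Accept strings end.
a: 0a undefined. 0a->0: no, aa/a meet in 0. Open state 1: 0a->1.
b: 0b undefined. 0b->0: no, aaa/bbbaaa meet in 1 with "aa" left. 0b->1: ok.
aa: 1a undefined. 1a->0: no, aaa/a meet in 1. 1a->1: no, aa/a meet in 1. Open state 2: 1a->2.
ab: 1b undefined. 1b->0: ok.
aaa: 2a undefined. 2a->0: no, aaa/bb meet in 0. 2a->1: no, abba/bbbaaa meet in 2. 2a->2: no, abba/bbbaaa meet in 2. Open state 3: 2a->3.
aab: 2b undefined. 2b->0: no, aab/bb meet in 0. 2b->1: no, aab/bbb meet in 1. 2b->2: ok.
aaab: 3b undefined. 3b->0: no, aaabab/bb meet in 0. 3b->1: ok.
bbbaaa: 3a undefined. 3a->0: ok.
All examples now run through 4 states with every (state, symbol) defined. Accept strings end in {2,3}, Reject strings end in {0,1}; accept={2,3}.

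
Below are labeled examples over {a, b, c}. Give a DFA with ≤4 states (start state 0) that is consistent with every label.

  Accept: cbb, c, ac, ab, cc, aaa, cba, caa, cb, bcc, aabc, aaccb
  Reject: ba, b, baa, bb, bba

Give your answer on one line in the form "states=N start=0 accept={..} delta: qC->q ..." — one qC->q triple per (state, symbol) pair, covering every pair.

Grow the machine one transition at a time. Run the examples from 0; the earliest place one falls off (shortest prefix, ties alphabetical) gets sent to the lowest-numbered state that keeps every Accept/Reject pair distinguishable — a pair clashes when both reach the same state with identical unread suffix — and to a fresh state only if none does.
a: 0a undefined. 0a->0: no, ab/b meet in 0 with "b" left. Open state 1: 0a->1.
b: 0b undefined. 0b->0: ok.
c: 0c undefined. 0c->0: no, cbb/b meet in 0. 0c->1: no, c/ba meet in 1. Open state 2: 0c->2.
aa: 1a undefined. 1a->0: no, aaa/ba meet in 1. 1a->1: no, aaa/ba meet in 1. 1a->2: no, c/baa meet in 2. Open state 3: 1a->3.
ab: 1b undefined. 1b->0: no, ab/b meet in 0. 1b->1: no, ab/ba meet in 1. 1b->2: ok.
ac: 1c undefined. 1c->0: no, ac/b meet in 0. 1c->1: no, ac/ba meet in 1. 1c->2: ok.
ca: 2a undefined. 2a->0: no, caa/ba meet in 1. 2a->1: no, caa/baa meet in 3. 2a->2: ok.
cb: 2b undefined. 2b->0: no, cbb/b meet in 0. 2b->1: no, cba/baa meet in 3. 2b->2: ok.
cc: 2c undefined. 2c->0: no, cc/b meet in 0. 2c->1: no, cc/ba meet in 1. 2c->2: ok.
aaa: 3a undefined. 3a->0: no, aaa/b meet in 0. 3a->1: no, aaa/ba meet in 1. 3a->2: ok.
aab: 3b undefined. 3b->0: ok.
aac: 3c undefined. 3c->0: ok.
All examples now run through 4 states with every (state, symbol) defined. Accept strings end in {2}, Reject strings end in {0,1,3}; accept={2}.

states=4 start=0 accept={2} delta: 0a->1 0b->0 0c->2 1a->3 1b->2 1c->2 2a->2 2b->2 2c->2 3a->2 3b->0 3c->0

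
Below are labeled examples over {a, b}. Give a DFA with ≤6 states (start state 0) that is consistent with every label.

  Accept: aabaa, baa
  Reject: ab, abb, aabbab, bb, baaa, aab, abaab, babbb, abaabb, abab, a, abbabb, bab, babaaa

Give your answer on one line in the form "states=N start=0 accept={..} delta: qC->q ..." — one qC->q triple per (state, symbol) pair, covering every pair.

State merging on the prefix tree: take the shortest (then alphabetical) example prefix whose next move is undefined and point that move at state 0, else 1, else 2, ...; a target is out if some Accept/Reject pair would then sit in one state with the same input left (inseparable). If every existing state is out, open a new one.
a: 0a undefined. 0a->0: ok.
b: 0b undefined. 0b->0: no, aabaa/ab meet in 0. Open state 1: 0b->1.
ba: 1a undefined. 1a->0: no, aabaa/baaa meet in 0. 1a->1: no, aabaa/ab meet in 1. Open state 2: 1a->2.
bb: 1b undefined. 1b->0: ok.
baa: 2a undefined. 2a->0: no, aabaa/abb meet in 0. 2a->1: no, aabaa/ab meet in 1. 2a->2: no, aabaa/baaa meet in 2. Open state 3: 2a->3.
bab: 2b undefined. 2b->0: ok.
baaa: 3a undefined. 3a->0: ok.
abaab: 3b undefined. 3b->0: ok.
All examples now run through 4 states with every (state, symbol) defined. Accept strings end in {3}, Reject strings end in {0,1}; accept={3}.

states=4 start=0 accept={3} delta: 0a->0 0b->1 1a->2 1b->0 2a->3 2b->0 3a->0 3b->0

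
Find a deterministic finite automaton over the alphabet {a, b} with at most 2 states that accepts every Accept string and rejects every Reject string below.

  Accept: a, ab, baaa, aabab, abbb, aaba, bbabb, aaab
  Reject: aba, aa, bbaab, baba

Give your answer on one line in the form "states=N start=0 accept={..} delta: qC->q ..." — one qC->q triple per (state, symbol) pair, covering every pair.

states=2 start=0 accept={1} delta: 0a->1 0b->0 1a->0 1b->1

Grow the machine one transition at a time. Run the examples from 0; the earliest place one falls off (shortest prefix, ties alphabetical) gets sent to the lowest-numbered state that keeps every Accept/Reject pair distinguishable — a pair clashes when both reach the same state with identical unread suffix — and to a fresh state only if none does.
a: 0a undefined. 0a->0: no, a/aa meet in 0. Open state 1: 0a->1.
b: 0b undefined. 0b->0: ok.
aa: 1a undefined. 1a->0: ok.
ab: 1b undefined. 1b->0: no, a/aba meet in 1. 1b->1: ok.
All examples now run through 2 states with every (state, symbol) defined. Accept strings end in {1}, Reject strings end in {0}; accept={1}.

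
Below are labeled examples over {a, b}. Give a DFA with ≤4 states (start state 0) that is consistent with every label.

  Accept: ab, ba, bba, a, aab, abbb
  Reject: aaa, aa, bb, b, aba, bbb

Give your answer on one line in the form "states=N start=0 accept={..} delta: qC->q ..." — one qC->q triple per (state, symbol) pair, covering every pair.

State merging on the prefix tree: take the shortest (then alphabetical) example prefix whose next move is undefined and point that move at state 0, else 1, else 2, ...; a target is out if some Accept/Reject pair would then sit in one state with the same input left (inseparable). If every existing state is out, open a new one.
a: 0a undefined. 0a->0: no, ab/b meet in 0 with "b" left. Open state 1: 0a->1.
b: 0b undefined. 0b->0: ok.
aa: 1a undefined. 1a->0: no, ba/aaa meet in 1. 1a->1: no, ba/aaa meet in 1. Open state 2: 1a->2.
ab: 1b undefined. 1b->0: no, ab/bb meet in 0. 1b->1: ok.
aaa: 2a undefined. 2a->0: ok.
aab: 2b undefined. 2b->0: no, aab/aaa meet in 0. 2b->1: ok.
All examples now run through 3 states with every (state, symbol) defined. Accept strings end in {1}, Reject strings end in {0,2}; accept={1}.

states=3 start=0 accept={1} delta: 0a->1 0b->0 1a->2 1b->1 2a->0 2b->1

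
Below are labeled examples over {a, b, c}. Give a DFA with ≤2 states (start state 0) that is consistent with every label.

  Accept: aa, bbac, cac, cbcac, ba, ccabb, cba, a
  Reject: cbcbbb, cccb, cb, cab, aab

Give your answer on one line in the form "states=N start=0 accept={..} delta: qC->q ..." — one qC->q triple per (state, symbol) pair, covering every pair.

Fold the examples into a partial DFA from state 0: repeatedly fix the first undefined (state, symbol) met by the shortest-then-alphabetical prefix, trying targets in increasing order and rejecting any under which an Accept and a Reject string meet in one state with the same remainder; add a state when all current targets are rejected. Accepting states are where Accept strings end.
a: 0a undefined. 0a->0: ok.
b: 0b undefined. 0b->0: no, aa/aab meet in 0. Open state 1: 0b->1.
c: 0c undefined. 0c->0: ok.
ba: 1a undefined. 1a->0: ok.
bb: 1b undefined. 1b->0: ok.
cbc: 1c undefined. 1c->0: ok.
All examples now run through 2 states with every (state, symbol) defined. Accept strings end in {0}, Reject strings end in {1}; accept={0}.

states=2 start=0 accept={0} delta: 0a->0 0b->1 0c->0 1a->0 1b->0 1c->0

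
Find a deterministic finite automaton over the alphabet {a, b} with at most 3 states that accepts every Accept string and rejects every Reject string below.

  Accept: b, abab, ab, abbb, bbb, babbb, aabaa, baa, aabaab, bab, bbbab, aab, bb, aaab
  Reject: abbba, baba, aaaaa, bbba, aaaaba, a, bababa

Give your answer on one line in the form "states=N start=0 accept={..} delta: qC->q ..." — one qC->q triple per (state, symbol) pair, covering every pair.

states=3 start=0 accept={1} delta: 0a->0 0b->1 1a->2 1b->1 2a->1 2b->1

Grow the machine one transition at a time. Run the examples from 0; the earliest place one falls off (shortest prefix, ties alphabetical) gets sent to the lowest-numbered state that keeps every Accept/Reject pair distinguishable — a pair clashes when both reach the same state with identical unread suffix — and to a fresh state only if none does.
a: 0a undefined. 0a->0: ok.
b: 0b undefined. 0b->0: no, b/abbba meet in 0. Open state 1: 0b->1.
ba: 1a undefined. 1a->0: no, aabaa/baba meet in 0. 1a->1: no, b/aaaaba meet in 1. Open state 2: 1a->2.
bb: 1b undefined. 1b->0: no, bb/aaaaa meet in 0. 1b->1: ok.
baa: 2a undefined. 2a->0: no, aabaa/aaaaa meet in 0. 2a->1: ok.
bab: 2b undefined. 2b->0: no, abab/baba meet in 0. 2b->1: ok.
All examples now run through 3 states with every (state, symbol) defined. Accept strings end in {1}, Reject strings end in {0,2}; accept={1}.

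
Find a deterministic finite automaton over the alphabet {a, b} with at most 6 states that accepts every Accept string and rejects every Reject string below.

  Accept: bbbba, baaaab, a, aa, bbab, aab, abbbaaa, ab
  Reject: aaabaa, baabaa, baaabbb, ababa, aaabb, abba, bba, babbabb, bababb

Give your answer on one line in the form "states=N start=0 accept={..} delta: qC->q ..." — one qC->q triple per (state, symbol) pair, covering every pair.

Fold the examples into a partial DFA from state 0: repeatedly fix the first undefined (state, symbol) met by the shortest-then-alphabetical prefix, trying targets in increasing order and rejecting any under which an Accept and a Reject string meet in one state with the same remainder; add a state when all current targets are rejected. Accepting states are where Accept strings end.
a: 0a undefined. 0a->0: ok.
b: 0b undefined. 0b->0: no, bbbba/aaabaa meet in 0. Open state 1: 0b->1.
ba: 1a undefined. 1a->0: no, a/aaabaa meet in 0. 1a->1: no, baaaab/aaabb meet in 1 with "b" left. Open state 2: 1a->2.
bb: 1b undefined. 1b->0: no, bbbba/aaabb meet in 0. 1b->1: no, bbbba/abba meet in 2. 1b->2: ok.
baa: 2a undefined. 2a->0: no, a/aaabaa meet in 0. 2a->1: no, baaaab/baabaa meet in 2. 2a->2: ok.
bab: 2b undefined. 2b->0: no, bbbba/aaabaa meet in 2. 2b->1: no, bbbba/aaabaa meet in 2. 2b->2: no, bbbba/aaabaa meet in 2. Open state 3: 2b->3.
baba: 3a undefined. 3a->0: no, a/baabaa meet in 0. 3a->1: no, baaaab/bababb meet in 3. 3a->2: no, abbbaaa/aaabaa meet in 2. 3a->3: no, baaaab/baabaa meet in 3. Open state 4: 3a->4.
babb: 3b undefined. 3b->0: no, aab/baaabbb meet in 1. 3b->1: no, bbbba/aaabaa meet in 2. 3b->2: no, bbbba/aaabaa meet in 2. 3b->3: no, bbbba/ababa meet in 4. 3b->4: no, bbbba/baabaa meet in 4 with "a" left. Open state 5: 3b->5.
babab: 4b undefined. 4b->0: no, aab/bababb meet in 1. 4b->1: ok.
babba: 5a undefined. 5a->0: ok.
abbbaa: 4a undefined. 4a->0: no, bbbba/baabaa meet in 0. 4a->1: no, aab/baabaa meet in 1. 4a->2: no, abbbaaa/aaabaa meet in 2. 4a->3: no, baaaab/baabaa meet in 3. 4a->4: no, abbbaaa/baabaa meet in 4. 4a->5: ok.
baaabbb: 5b undefined. 5b->0: no, bbbba/baaabbb meet in 0. 5b->1: no, aab/baaabbb meet in 1. 5b->2: ok.
All examples now run through 6 states with every (state, symbol) defined. Accept strings end in {0,1,3}, Reject strings end in {2,4,5}; accept={0,1,3}.

states=6 start=0 accept={0,1,3} delta: 0a->0 0b->1 1a->2 1b->2 2a->2 2b->3 3a->4 3b->5 4a->5 4b->1 5a->0 5b->2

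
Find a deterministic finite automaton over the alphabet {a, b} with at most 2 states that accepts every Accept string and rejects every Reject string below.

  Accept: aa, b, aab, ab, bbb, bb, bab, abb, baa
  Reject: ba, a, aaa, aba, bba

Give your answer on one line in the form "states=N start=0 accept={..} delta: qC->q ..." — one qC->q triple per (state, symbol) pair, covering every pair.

states=2 start=0 accept={0} delta: 0a->1 0b->0 1a->0 1b->0

State merging on the prefix tree: take the shortest (then alphabetical) example prefix whose next move is undefined and point that move at state 0, else 1, else 2, ...; a target is out if some Accept/Reject pair would then sit in one state with the same input left (inseparable). If every existing state is out, open a new one.
a: 0a undefined. 0a->0: no, aa/a meet in 0. Open state 1: 0a->1.
b: 0b undefined. 0b->0: ok.
aa: 1a undefined. 1a->0: ok.
ab: 1b undefined. 1b->0: ok.
All examples now run through 2 states with every (state, symbol) defined. Accept strings end in {0}, Reject strings end in {1}; accept={0}.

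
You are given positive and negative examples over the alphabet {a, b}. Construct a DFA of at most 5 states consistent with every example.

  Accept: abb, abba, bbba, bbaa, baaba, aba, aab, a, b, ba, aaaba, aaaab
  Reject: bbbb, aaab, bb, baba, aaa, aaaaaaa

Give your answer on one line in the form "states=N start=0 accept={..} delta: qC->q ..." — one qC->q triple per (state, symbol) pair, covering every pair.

Fold the examples into a partial DFA from state 0: repeatedly fix the first undefined (state, symbol) met by the shortest-then-alphabetical prefix, trying targets in increasing order and rejecting any under which an Accept and a Reject string meet in one state with the same remainder; add a state when all current targets are rejected. Accepting states are where Accept strings end.
a: 0a undefined. 0a->0: no, abb/bb meet in 0 with "bb" left. Open state 1: 0a->1.
b: 0b undefined. 0b->0: no, aba/baba meet in 1 with "ba" left. 0b->1: ok.
aa: 1a undefined. 1a->0: no, aab/aaa meet in 1. 1a->1: no, baaba/baba meet in 1 with "ba" left. Open state 2: 1a->2.
ab: 1b undefined. 1b->0: ok.
aaa: 2a undefined. 2a->0: no, abb/aaab meet in 1. 2a->1: no, abb/aaa meet in 1. 2a->2: no, abba/aaa meet in 2. Open state 3: 2a->3.
aab: 2b undefined. 2b->0: no, abb/baba meet in 1. 2b->1: no, abba/baba meet in 2. 2b->2: ok.
aaaa: 3a undefined. 3a->0: ok.
aaab: 3b undefined. 3b->0: ok.
All examples now run through 4 states with every (state, symbol) defined. Accept strings end in {1,2}, Reject strings end in {0,3}; accept={1,2}.

states=4 start=0 accept={1,2} delta: 0a->1 0b->1 1a->2 1b->0 2a->3 2b->2 3a->0 3b->0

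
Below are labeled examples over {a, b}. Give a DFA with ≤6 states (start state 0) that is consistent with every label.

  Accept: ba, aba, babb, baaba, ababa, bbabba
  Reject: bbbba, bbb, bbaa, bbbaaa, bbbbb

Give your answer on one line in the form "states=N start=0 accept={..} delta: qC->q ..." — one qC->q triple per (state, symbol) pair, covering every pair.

states=5 start=0 accept={0,2} delta: 0a->0 0b->1 1a->0 1b->2 2a->3 2b->3 3a->3 3b->4 4a->1 4b->1

Fold the examples into a partial DFA from state 0: repeatedly fix the first undefined (state, symbol) met by the shortest-then-alphabetical prefix, trying targets in increasing order and rejecting any under which an Accept and a Reject string meet in one state with the same remainder; add a state when all current targets are rejected. Accepting states are where Accept strings end.
a: 0a undefined. 0a->0: ok.
b: 0b undefined. 0b->0: no, ba/bbbba meet in 0. Open state 1: 0b->1.
ba: 1a undefined. 1a->0: ok.
bb: 1b undefined. 1b->0: no, ba/bbbba meet in 0. 1b->1: no, ba/bbbba meet in 0. Open state 2: 1b->2.
bba: 2a undefined. 2a->0: no, ba/bbaa meet in 0. 2a->1: no, ba/bbaa meet in 0. 2a->2: no, babb/bbaa meet in 2. Open state 3: 2a->3.
bbb: 2b undefined. 2b->0: no, ba/bbbba meet in 0. 2b->1: no, ba/bbbaaa meet in 0. 2b->2: no, babb/bbb meet in 2. 2b->3: ok.
bbaa: 3a undefined. 3a->0: no, ba/bbaa meet in 0. 3a->1: no, ba/bbbaaa meet in 0. 3a->2: no, babb/bbaa meet in 2. 3a->3: ok.
bbab: 3b undefined. 3b->0: no, ba/bbbba meet in 0. 3b->1: no, ba/bbbba meet in 0. 3b->2: no, bbabba/bbbba meet in 3. 3b->3: no, bbabba/bbbba meet in 3. Open state 4: 3b->4.
bbabb: 4b undefined. 4b->0: no, ba/bbbbb meet in 0. 4b->1: ok.
bbbba: 4a undefined. 4a->0: no, ba/bbbba meet in 0. 4a->1: ok.
All examples now run through 5 states with every (state, symbol) defined. Accept strings end in {0,2}, Reject strings end in {1,3}; accept={0,2}.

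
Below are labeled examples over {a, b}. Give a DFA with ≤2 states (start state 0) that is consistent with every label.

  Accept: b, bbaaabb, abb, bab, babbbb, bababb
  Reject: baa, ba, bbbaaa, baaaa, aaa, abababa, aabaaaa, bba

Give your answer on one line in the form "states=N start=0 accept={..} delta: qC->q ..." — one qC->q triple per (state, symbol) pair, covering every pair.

Fold the examples into a partial DFA from state 0: repeatedly fix the first undefined (state, symbol) met by the shortest-then-alphabetical prefix, trying targets in increasing order and rejecting any under which an Accept and a Reject string meet in one state with the same remainder; add a state when all current targets are rejected. Accepting states are where Accept strings end.
a: 0a undefined. 0a->0: ok.
b: 0b undefined. 0b->0: no, b/baa meet in 0. Open state 1: 0b->1.
ba: 1a undefined. 1a->0: ok.
bb: 1b undefined. 1b->0: no, bbaaabb/baa meet in 0. 1b->1: ok.
All examples now run through 2 states with every (state, symbol) defined. Accept strings end in {1}, Reject strings end in {0}; accept={1}.

states=2 start=0 accept={1} delta: 0a->0 0b->1 1a->0 1b->1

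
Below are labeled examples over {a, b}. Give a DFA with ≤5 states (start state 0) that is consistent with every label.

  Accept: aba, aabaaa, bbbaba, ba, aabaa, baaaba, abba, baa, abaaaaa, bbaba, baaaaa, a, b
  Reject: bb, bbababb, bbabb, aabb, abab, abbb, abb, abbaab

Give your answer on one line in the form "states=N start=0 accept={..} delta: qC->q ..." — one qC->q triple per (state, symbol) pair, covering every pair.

Fold the examples into a partial DFA from state 0: repeatedly fix the first undefined (state, symbol) met by the shortest-then-alphabetical prefix, trying targets in increasing order and rejecting any under which an Accept and a Reject string meet in one state with the same remainder; add a state when all current targets are rejected. Accepting states are where Accept strings end.
a: 0a undefined. 0a->0: ok.
b: 0b undefined. 0b->0: no, aba/bb meet in 0. Open state 1: 0b->1.
ba: 1a undefined. 1a->0: no, b/abab meet in 1. 1a->1: ok.
bb: 1b undefined. 1b->0: no, aba/bbababb meet in 1. 1b->1: no, aba/bb meet in 1. Open state 2: 1b->2.
bba: 2a undefined. 2a->0: no, aba/abbaab meet in 1. 2a->1: ok.
bbb: 2b undefined. 2b->0: no, a/bbababb meet in 0. 2b->1: no, aba/bbababb meet in 1. 2b->2: ok.
All examples now run through 3 states with every (state, symbol) defined. Accept strings end in {0,1}, Reject strings end in {2}; accept={0,1}.

states=3 start=0 accept={0,1} delta: 0a->0 0b->1 1a->1 1b->2 2a->1 2b->2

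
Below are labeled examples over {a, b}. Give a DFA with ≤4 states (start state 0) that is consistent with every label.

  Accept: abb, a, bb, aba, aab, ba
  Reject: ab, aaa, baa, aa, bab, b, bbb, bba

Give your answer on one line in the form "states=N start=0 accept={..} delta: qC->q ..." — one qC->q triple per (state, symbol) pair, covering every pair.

states=4 start=0 accept={1} delta: 0a->1 0b->2 1a->3 1b->2 2a->1 2b->1 3a->0 3b->1

State merging on the prefix tree: take the shortest (then alphabetical) example prefix whose next move is undefined and point that move at state 0, else 1, else 2, ...; a target is out if some Accept/Reject pair would then sit in one state with the same input left (inseparable). If every existing state is out, open a new one.
a: 0a undefined. 0a->0: no, a/aaa meet in 0. Open state 1: 0a->1.
b: 0b undefined. 0b->0: no, a/bba meet in 1. 0b->1: no, abb/bbb meet in 1 with "bb" left. Open state 2: 0b->2.
aa: 1a undefined. 1a->0: no, a/aaa meet in 1. 1a->1: no, a/aaa meet in 1. 1a->2: no, ba/aaa meet in 2 with "a" left. Open state 3: 1a->3.
ab: 1b undefined. 1b->0: no, abb/b meet in 2. 1b->1: no, abb/ab meet in 1. 1b->2: ok.
ba: 2a undefined. 2a->0: no, a/baa meet in 1. 2a->1: ok.
bb: 2b undefined. 2b->0: no, a/bba meet in 1. 2b->1: ok.
aaa: 3a undefined. 3a->0: ok.
aab: 3b undefined. 3b->0: no, aab/aaa meet in 0. 3b->1: ok.
All examples now run through 4 states with every (state, symbol) defined. Accept strings end in {1}, Reject strings end in {0,2,3}; accept={1}.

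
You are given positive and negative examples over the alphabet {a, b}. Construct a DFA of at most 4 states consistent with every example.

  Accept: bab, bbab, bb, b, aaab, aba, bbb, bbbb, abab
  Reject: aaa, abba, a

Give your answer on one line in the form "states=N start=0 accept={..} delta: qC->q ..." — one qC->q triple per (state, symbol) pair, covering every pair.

states=3 start=0 accept={1,2} delta: 0a->0 0b->1 1a->1 1b->2 2a->0 2b->1

Fold the examples into a partial DFA from state 0: repeatedly fix the first undefined (state, symbol) met by the shortest-then-alphabetical prefix, trying targets in increasing order and rejecting any under which an Accept and a Reject string meet in one state with the same remainder; add a state when all current targets are rejected. Accepting states are where Accept strings end.
a: 0a undefined. 0a->0: ok.
b: 0b undefined. 0b->0: no, bab/aaa meet in 0. Open state 1: 0b->1.
ba: 1a undefined. 1a->0: no, aba/aaa meet in 0. 1a->1: ok.
bb: 1b undefined. 1b->0: no, bab/aaa meet in 0. 1b->1: no, bab/abba meet in 1. Open state 2: 1b->2.
bba: 2a undefined. 2a->0: ok.
bbb: 2b undefined. 2b->0: no, bbb/aaa meet in 0. 2b->1: ok.
All examples now run through 3 states with every (state, symbol) defined. Accept strings end in {1,2}, Reject strings end in {0}; accept={1,2}.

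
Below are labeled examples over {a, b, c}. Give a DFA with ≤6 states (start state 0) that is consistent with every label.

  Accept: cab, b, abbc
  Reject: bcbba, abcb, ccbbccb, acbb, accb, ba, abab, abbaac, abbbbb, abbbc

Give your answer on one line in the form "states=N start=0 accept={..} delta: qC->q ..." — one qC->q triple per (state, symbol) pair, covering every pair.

states=4 start=0 accept={1} delta: 0a->0 0b->1 0c->2 1a->2 1b->2 1c->1 2a->0 2b->3 2c->1 3a->0 3b->2 3c->0

State merging on the prefix tree: take the shortest (then alphabetical) example prefix whose next move is undefined and point that move at state 0, else 1, else 2, ...; a target is out if some Accept/Reject pair would then sit in one state with the same input left (inseparable). If every existing state is out, open a new one.
a: 0a undefined. 0a->0: ok.
b: 0b undefined. 0b->0: no, b/ba meet in 0. Open state 1: 0b->1.
c: 0c undefined. 0c->0: no, cab/accb meet in 1. 0c->1: no, cab/abab meet in 1 with "ab" left. Open state 2: 0c->2.
ba: 1a undefined. 1a->0: no, b/abab meet in 1. 1a->1: no, b/ba meet in 1. 1a->2: ok.
bc: 1c undefined. 1c->0: no, b/abcb meet in 1. 1c->1: ok.
ca: 2a undefined. 2a->0: ok.
cc: 2c undefined. 2c->0: no, cab/accb meet in 1. 2c->1: ok.
abb: 1b undefined. 1b->0: no, cab/abbbbb meet in 1. 1b->1: no, cab/abcb meet in 1. 1b->2: ok.
acb: 2b undefined. 2b->0: no, cab/acbb meet in 1. 2b->1: no, cab/abab meet in 1. 2b->2: no, cab/abbbc meet in 1. Open state 3: 2b->3.
acbb: 3b undefined. 3b->0: no, cab/abbbbb meet in 1. 3b->1: no, cab/acbb meet in 1. 3b->2: ok.
abbbc: 3c undefined. 3c->0: ok.
bcbba: 3a undefined. 3a->0: ok.
All examples now run through 4 states with every (state, symbol) defined. Accept strings end in {1}, Reject strings end in {0,2,3}; accept={1}.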